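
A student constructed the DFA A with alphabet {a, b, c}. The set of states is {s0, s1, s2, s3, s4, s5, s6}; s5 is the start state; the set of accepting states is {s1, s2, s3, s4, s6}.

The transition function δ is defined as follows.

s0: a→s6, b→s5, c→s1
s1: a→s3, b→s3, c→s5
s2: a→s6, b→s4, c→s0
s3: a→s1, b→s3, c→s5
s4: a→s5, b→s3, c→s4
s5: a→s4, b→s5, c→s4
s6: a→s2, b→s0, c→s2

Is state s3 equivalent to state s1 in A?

Yes

Reachable states from the start: {s1,s3,s4,s5}. Unreachable: {s0,s2,s6} — drop them.
P0 = {s1,s3,s4} | {s5}.
Refine {s1,s3,s4} on symbol a: members go to different blocks, giving {s1,s3} and {s4}.
The partition is now stable with 3 blocks: {s1,s3} | {s5} | {s4}.
s3 and s1 lie in the same block of the stable partition, so they are equivalent — no string distinguishes them.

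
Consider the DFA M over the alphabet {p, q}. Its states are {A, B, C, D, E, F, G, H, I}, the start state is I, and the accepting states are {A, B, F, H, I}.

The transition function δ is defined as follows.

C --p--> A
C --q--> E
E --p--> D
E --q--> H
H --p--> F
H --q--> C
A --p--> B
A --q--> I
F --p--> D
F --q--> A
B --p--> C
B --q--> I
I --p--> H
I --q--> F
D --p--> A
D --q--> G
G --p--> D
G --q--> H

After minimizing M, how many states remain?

All states are reachable from the start state.
Start with accepting vs non-accepting: {A,B,F,H,I} | {C,D,E,G}.
Refine {A,B,F,H,I} on symbol p: members go to different blocks, giving {A,H,I} and {B,F}.
On input p, block {A,H,I} splits into {A,H} and {I}.
Split {A,H} by δ(·,q) → {A} and {H}.
Refine {C,D,E,G} on symbol p: members go to different blocks, giving {C,D} and {E,G}.
Split {B,F} by δ(·,q) → {B} and {F}.
Stable partition: {A} | {C,D} | {B} | {I} | {H} | {E,G} | {F} — 7 equivalence classes.

7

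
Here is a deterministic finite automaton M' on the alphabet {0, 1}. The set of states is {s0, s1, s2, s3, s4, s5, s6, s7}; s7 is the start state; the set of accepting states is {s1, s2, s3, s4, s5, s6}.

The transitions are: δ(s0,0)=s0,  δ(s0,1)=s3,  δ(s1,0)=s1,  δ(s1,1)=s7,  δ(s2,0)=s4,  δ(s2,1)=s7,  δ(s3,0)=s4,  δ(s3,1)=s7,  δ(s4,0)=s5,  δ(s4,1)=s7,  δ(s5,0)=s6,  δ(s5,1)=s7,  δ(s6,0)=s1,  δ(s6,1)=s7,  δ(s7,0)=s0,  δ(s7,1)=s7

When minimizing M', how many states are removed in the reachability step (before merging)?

No path from s7 leads to s2; the other 7 states are all reachable.

1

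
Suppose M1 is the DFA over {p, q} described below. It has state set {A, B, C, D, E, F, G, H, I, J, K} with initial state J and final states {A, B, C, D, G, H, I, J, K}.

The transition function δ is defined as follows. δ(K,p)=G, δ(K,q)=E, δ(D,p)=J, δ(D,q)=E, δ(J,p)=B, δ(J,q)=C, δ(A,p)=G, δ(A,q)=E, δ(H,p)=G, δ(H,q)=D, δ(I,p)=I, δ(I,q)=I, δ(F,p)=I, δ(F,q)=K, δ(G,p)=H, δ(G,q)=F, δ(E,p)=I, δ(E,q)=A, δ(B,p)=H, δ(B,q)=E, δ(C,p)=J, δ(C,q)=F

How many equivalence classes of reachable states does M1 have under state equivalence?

5

Initial partition by acceptance: {A,B,C,D,G,H,I,J,K} | {E,F}.
Refine {A,B,C,D,G,H,I,J,K} on symbol q: members go to different blocks, giving {A,B,C,D,G,K} and {H,I,J}.
Split {A,B,C,D,G,K} by δ(·,p) → {B,C,D,G} and {A,K}.
On input p, block {H,I,J} splits into {H,J} and {I}.
The partition is now stable with 5 blocks: {B,C,D,G} | {E,F} | {H,J} | {A,K} | {I}.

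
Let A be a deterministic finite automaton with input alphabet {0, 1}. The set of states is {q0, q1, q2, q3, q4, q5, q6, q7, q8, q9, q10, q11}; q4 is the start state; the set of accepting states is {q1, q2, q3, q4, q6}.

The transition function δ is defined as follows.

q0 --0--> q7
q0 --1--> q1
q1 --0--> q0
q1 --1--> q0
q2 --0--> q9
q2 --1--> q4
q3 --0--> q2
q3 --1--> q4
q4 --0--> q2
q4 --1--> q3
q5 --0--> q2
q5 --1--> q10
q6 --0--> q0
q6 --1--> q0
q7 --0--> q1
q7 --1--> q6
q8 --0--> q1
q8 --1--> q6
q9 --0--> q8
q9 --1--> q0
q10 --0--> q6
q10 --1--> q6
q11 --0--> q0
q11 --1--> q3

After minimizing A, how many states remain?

6

States {q5,q10,q11} cannot be reached from the start state, so discard them.
Start with accepting vs non-accepting: {q1,q2,q3,q4,q6} | {q0,q7,q8,q9}.
On input 0, block {q1,q2,q3,q4,q6} splits into {q1,q2,q6} and {q3,q4}.
On input 1, block {q1,q2,q6} splits into {q1,q6} and {q2}.
Split {q0,q7,q8,q9} by δ(·,0) → {q0,q9} and {q7,q8}.
On input 1, block {q0,q9} splits into {q0} and {q9}.
No further refinement is possible. Final partition (6 blocks): {q1,q6} | {q0} | {q3,q4} | {q2} | {q7,q8} | {q9}.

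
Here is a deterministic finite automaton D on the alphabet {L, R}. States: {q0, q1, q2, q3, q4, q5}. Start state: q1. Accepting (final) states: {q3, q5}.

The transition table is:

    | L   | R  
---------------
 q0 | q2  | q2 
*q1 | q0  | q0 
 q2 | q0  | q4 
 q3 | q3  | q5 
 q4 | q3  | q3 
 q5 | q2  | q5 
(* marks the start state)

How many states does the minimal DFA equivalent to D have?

6

Every state is reachable, so we keep all 6.
Start with accepting vs non-accepting: {q3,q5} | {q0,q1,q2,q4}.
Refine {q3,q5} on symbol L: members go to different blocks, giving {q3} and {q5}.
On input L, block {q0,q1,q2,q4} splits into {q0,q1,q2} and {q4}.
On input R, block {q0,q1,q2} splits into {q0,q1} and {q2}.
Split {q0,q1} by δ(·,L) → {q0} and {q1}.
No further refinement is possible. Final partition (6 blocks): {q3} | {q0} | {q5} | {q4} | {q2} | {q1}.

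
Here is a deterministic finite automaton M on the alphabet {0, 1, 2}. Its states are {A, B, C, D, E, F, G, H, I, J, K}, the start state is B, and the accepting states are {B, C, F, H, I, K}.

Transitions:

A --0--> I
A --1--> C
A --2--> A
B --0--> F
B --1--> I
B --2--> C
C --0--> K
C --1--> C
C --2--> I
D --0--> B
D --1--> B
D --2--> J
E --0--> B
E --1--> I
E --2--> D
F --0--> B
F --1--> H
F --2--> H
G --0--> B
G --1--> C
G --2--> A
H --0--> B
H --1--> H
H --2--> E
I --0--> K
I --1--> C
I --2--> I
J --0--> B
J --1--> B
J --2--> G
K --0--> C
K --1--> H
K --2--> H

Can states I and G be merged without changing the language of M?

Every state is reachable, so we keep all 11.
Start with accepting vs non-accepting: {B,C,F,H,I,K} | {A,D,E,G,J}.
On input 2, block {B,C,F,H,I,K} splits into {B,C,F,I,K} and {H}.
Split {B,C,F,I,K} by δ(·,1) → {B,C,I} and {F,K}.
Stable partition: {B,C,I} | {A,D,E,G,J} | {H} | {F,K} — 4 equivalence classes.
I and G end up in different blocks, so they are distinguishable. For instance, the string 'ε' is accepted from only I.

No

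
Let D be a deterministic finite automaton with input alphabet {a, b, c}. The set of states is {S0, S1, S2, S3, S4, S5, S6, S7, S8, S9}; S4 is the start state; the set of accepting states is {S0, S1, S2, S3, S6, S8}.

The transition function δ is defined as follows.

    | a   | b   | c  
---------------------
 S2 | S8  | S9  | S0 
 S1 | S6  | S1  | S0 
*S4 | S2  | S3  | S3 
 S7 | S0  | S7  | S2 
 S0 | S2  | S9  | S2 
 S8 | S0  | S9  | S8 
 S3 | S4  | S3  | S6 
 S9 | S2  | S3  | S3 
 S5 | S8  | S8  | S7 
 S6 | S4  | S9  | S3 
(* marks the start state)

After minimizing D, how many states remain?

First remove the unreachable states {S1,S5,S7}; 7 states remain.
P0 = {S0,S2,S3,S6,S8} | {S4,S9}.
Split {S0,S2,S3,S6,S8} by δ(·,a) → {S0,S2,S8} and {S3,S6}.
On input b, block {S3,S6} splits into {S3} and {S6}.
No further refinement is possible. Final partition (4 blocks): {S0,S2,S8} | {S4,S9} | {S3} | {S6}.

4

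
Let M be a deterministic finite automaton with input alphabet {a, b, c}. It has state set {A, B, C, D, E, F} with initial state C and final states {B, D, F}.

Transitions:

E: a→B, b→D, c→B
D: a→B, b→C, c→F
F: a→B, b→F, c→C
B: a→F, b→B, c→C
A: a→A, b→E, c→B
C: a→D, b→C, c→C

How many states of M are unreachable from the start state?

Starting at C and following transitions, the reachable set is {B, C, D, F}. That leaves A, E unreachable — 2 in total.

2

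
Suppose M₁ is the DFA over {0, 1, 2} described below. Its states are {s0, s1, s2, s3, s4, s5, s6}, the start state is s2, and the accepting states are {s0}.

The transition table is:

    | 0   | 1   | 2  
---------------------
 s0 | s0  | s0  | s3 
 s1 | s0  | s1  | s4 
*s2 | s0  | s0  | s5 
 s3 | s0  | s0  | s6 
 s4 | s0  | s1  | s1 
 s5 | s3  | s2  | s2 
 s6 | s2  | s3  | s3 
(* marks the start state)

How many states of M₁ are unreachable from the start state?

Starting at s2 and following transitions, the reachable set is {s0, s2, s3, s5, s6}. That leaves s1, s4 unreachable — 2 in total.

2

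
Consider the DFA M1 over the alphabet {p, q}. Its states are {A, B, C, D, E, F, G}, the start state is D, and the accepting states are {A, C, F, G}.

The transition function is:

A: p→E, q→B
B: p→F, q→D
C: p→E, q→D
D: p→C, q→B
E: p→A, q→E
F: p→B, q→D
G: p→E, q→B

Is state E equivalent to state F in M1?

States {G} cannot be reached from the start state, so discard them.
Initial partition by acceptance: {A,C,F} | {B,D,E}.
Stable partition: {A,C,F} | {B,D,E} — 2 equivalence classes.
E and F end up in different blocks, so they are distinguishable. For instance, the string 'ε' is accepted from only F.

No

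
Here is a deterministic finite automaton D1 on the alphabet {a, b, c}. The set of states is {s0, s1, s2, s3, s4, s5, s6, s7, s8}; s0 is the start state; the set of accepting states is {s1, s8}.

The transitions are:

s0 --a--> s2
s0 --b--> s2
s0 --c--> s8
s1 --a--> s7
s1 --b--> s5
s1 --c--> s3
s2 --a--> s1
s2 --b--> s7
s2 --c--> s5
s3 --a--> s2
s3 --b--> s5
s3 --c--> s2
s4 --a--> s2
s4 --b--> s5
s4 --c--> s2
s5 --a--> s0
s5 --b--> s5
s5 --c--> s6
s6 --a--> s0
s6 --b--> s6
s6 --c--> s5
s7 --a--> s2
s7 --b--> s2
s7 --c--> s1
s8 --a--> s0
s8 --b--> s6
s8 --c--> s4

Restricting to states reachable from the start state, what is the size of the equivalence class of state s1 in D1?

2

All states are reachable from the start state.
P0 = {s1,s8} | {s0,s2,s3,s4,s5,s6,s7}.
On input a, block {s0,s2,s3,s4,s5,s6,s7} splits into {s0,s3,s4,s5,s6,s7} and {s2}.
On input a, block {s0,s3,s4,s5,s6,s7} splits into {s0,s3,s4,s7} and {s5,s6}.
Split {s0,s3,s4,s7} by δ(·,b) → {s0,s7} and {s3,s4}.
Stable partition: {s1,s8} | {s0,s7} | {s2} | {s5,s6} | {s3,s4} — 5 equivalence classes.
State s1 belongs to the block {s1,s8}, which has 2 states.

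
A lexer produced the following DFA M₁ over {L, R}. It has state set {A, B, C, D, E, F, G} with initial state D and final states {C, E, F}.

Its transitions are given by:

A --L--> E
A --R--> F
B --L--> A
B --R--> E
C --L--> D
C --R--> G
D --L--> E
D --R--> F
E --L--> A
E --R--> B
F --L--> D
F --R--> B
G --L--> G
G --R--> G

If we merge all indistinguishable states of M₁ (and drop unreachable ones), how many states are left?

Reachable states from the start: {A,B,D,E,F}. Unreachable: {C,G} — drop them.
Start with accepting vs non-accepting: {E,F} | {A,B,D}.
On input L, block {A,B,D} splits into {A,D} and {B}.
Stable partition: {E,F} | {A,D} | {B} — 3 equivalence classes.

3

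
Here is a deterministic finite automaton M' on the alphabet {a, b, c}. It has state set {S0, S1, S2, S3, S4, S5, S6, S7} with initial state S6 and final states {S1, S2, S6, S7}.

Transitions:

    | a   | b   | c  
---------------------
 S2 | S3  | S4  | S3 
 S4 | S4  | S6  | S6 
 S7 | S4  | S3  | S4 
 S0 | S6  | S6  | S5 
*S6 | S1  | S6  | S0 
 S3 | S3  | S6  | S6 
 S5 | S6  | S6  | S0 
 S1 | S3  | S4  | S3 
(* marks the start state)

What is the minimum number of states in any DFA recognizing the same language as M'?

4

Reachable states from the start: {S0,S1,S3,S4,S5,S6}. Unreachable: {S2,S7} — drop them.
P0 = {S1,S6} | {S0,S3,S4,S5}.
Refine {S1,S6} on symbol a: members go to different blocks, giving {S1} and {S6}.
On input a, block {S0,S3,S4,S5} splits into {S0,S5} and {S3,S4}.
Stable partition: {S1} | {S0,S5} | {S6} | {S3,S4} — 4 equivalence classes.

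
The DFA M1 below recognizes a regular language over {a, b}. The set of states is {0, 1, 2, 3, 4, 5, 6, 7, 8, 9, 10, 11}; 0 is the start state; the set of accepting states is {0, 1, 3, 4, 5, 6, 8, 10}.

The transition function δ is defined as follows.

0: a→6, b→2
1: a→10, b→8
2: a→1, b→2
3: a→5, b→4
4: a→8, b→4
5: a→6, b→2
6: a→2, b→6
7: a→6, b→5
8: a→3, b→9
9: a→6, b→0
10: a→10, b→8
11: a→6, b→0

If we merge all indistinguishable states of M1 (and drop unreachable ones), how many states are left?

First remove the unreachable states {7,11}; 10 states remain.
Start with accepting vs non-accepting: {0,1,3,4,5,6,8,10} | {2,9}.
Refine {0,1,3,4,5,6,8,10} on symbol a: members go to different blocks, giving {0,1,3,4,5,8,10} and {6}.
Split {0,1,3,4,5,8,10} by δ(·,a) → {1,3,4,8,10} and {0,5}.
Split {1,3,4,8,10} by δ(·,a) → {1,4,8,10} and {3}.
Split {1,4,8,10} by δ(·,a) → {1,4,10} and {8}.
Split {1,4,10} by δ(·,a) → {1,10} and {4}.
On input a, block {2,9} splits into {2} and {9}.
Stable partition: {1,10} | {2} | {6} | {0,5} | {3} | {8} | {4} | {9} — 8 equivalence classes.

8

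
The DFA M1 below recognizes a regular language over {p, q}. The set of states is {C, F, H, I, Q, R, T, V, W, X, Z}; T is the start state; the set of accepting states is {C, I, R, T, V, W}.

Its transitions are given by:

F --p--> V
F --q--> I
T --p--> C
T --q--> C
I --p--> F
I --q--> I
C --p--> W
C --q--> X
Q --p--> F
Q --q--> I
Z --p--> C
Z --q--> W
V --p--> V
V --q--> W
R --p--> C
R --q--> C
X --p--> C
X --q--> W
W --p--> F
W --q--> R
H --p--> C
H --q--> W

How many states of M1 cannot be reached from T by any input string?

BFS from T reaches {C, F, I, R, T, V, W, X}; the 3 state(s) H, Q, Z are never visited.

3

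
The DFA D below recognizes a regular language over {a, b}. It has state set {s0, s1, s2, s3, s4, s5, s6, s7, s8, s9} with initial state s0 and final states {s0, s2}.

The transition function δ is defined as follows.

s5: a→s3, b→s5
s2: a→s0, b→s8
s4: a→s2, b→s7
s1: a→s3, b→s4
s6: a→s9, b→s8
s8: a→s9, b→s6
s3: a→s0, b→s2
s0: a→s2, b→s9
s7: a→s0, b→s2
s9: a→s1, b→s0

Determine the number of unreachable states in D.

No path from s0 leads to s5; the other 9 states are all reachable.

1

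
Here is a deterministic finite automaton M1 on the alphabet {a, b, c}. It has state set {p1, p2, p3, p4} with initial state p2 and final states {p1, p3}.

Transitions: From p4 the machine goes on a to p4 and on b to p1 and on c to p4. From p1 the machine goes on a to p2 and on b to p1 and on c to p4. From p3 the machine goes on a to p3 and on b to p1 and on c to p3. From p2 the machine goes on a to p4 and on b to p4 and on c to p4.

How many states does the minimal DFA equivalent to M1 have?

3

First remove the unreachable states {p3}; 3 states remain.
P0 = {p1} | {p2,p4}.
Split {p2,p4} by δ(·,b) → {p2} and {p4}.
The partition is now stable with 3 blocks: {p1} | {p2} | {p4}.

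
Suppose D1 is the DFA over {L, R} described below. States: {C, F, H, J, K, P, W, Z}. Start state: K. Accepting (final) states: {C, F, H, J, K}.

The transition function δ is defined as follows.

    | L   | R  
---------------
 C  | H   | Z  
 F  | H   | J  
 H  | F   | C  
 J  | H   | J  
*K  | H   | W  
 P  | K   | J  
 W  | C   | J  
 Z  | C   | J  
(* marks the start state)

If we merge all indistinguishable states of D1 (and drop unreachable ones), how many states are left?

4

States {P} cannot be reached from the start state, so discard them.
Initial partition by acceptance: {C,F,H,J,K} | {W,Z}.
Split {C,F,H,J,K} by δ(·,R) → {F,H,J} and {C,K}.
On input R, block {F,H,J} splits into {F,J} and {H}.
No further refinement is possible. Final partition (4 blocks): {F,J} | {W,Z} | {C,K} | {H}.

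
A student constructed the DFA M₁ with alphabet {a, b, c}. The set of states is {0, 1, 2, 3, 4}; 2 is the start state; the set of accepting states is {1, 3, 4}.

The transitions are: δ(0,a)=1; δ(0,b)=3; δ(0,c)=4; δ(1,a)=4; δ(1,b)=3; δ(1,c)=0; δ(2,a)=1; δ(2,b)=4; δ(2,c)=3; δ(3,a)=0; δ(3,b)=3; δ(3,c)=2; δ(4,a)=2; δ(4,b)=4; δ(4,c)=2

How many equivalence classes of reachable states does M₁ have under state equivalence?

Initial partition by acceptance: {1,3,4} | {0,2}.
On input a, block {1,3,4} splits into {3,4} and {1}.
The partition is now stable with 3 blocks: {3,4} | {0,2} | {1}.

3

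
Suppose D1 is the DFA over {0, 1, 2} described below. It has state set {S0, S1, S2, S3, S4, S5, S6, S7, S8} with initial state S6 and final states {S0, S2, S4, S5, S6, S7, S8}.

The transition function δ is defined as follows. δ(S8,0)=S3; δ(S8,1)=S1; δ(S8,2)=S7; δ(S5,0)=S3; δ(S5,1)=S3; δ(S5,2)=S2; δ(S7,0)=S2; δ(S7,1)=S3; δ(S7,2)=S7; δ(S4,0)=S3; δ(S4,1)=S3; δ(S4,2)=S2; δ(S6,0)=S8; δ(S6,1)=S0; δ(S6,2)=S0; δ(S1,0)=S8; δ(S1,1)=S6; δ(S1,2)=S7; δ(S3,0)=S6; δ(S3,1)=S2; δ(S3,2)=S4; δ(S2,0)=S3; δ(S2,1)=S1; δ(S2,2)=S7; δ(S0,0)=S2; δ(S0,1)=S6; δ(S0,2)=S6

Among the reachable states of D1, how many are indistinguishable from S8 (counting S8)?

2

Reachable states from the start: {S0,S1,S2,S3,S4,S6,S7,S8}. Unreachable: {S5} — drop them.
Start with accepting vs non-accepting: {S0,S2,S4,S6,S7,S8} | {S1,S3}.
Split {S0,S2,S4,S6,S7,S8} by δ(·,0) → {S0,S6,S7} and {S2,S4,S8}.
Split {S0,S6,S7} by δ(·,1) → {S0,S6} and {S7}.
Refine {S1,S3} on symbol 0: members go to different blocks, giving {S1} and {S3}.
Split {S2,S4,S8} by δ(·,1) → {S2,S8} and {S4}.
The partition is now stable with 6 blocks: {S0,S6} | {S1} | {S2,S8} | {S7} | {S3} | {S4}.
State S8 belongs to the block {S2,S8}, which has 2 states.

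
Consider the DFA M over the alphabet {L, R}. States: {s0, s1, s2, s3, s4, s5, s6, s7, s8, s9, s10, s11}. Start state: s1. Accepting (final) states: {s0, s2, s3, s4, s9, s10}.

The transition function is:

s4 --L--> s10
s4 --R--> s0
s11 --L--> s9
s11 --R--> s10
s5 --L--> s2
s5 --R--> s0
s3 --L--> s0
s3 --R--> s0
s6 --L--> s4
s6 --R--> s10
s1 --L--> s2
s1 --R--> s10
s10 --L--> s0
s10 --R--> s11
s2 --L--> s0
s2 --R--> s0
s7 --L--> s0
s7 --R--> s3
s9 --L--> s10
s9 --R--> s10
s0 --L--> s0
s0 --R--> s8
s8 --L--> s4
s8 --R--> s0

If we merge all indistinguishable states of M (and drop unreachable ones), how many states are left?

3

First remove the unreachable states {s3,s5,s6,s7}; 8 states remain.
Initial partition by acceptance: {s0,s2,s4,s9,s10} | {s1,s8,s11}.
Refine {s0,s2,s4,s9,s10} on symbol R: members go to different blocks, giving {s2,s4,s9} and {s0,s10}.
The partition is now stable with 3 blocks: {s2,s4,s9} | {s1,s8,s11} | {s0,s10}.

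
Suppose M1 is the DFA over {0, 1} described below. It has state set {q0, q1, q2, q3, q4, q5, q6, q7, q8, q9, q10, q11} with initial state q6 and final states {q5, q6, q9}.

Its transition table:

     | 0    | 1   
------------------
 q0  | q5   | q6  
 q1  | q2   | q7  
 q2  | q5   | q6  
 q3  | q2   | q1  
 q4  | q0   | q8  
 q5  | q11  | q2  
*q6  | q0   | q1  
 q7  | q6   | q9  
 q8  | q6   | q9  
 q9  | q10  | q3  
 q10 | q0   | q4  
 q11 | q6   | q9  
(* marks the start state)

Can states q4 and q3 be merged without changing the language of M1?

No

All states are reachable from the start state.
Initial partition by acceptance: {q5,q6,q9} | {q0,q1,q2,q3,q4,q7,q8,q10,q11}.
On input 0, block {q0,q1,q2,q3,q4,q7,q8,q10,q11} splits into {q0,q2,q7,q8,q11} and {q1,q3,q4,q10}.
On input 0, block {q5,q6,q9} splits into {q5,q6} and {q9}.
Refine {q5,q6} on symbol 1: members go to different blocks, giving {q5} and {q6}.
Refine {q0,q2,q7,q8,q11} on symbol 0: members go to different blocks, giving {q7,q8,q11} and {q0,q2}.
On input 1, block {q1,q3,q4,q10} splits into {q1,q4} and {q3,q10}.
Stable partition: {q5} | {q7,q8,q11} | {q1,q4} | {q9} | {q6} | {q0,q2} | {q3,q10} — 7 equivalence classes.
q4 and q3 end up in different blocks, so they are distinguishable. For instance, the string '10' is accepted from only q4.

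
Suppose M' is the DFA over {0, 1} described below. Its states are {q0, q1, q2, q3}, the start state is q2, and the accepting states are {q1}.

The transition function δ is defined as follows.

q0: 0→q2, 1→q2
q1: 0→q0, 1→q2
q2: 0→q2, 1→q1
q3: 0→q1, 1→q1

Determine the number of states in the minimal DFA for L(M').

3

States {q3} cannot be reached from the start state, so discard them.
P0 = {q1} | {q0,q2}.
Refine {q0,q2} on symbol 1: members go to different blocks, giving {q0} and {q2}.
Stable partition: {q1} | {q0} | {q2} — 3 equivalence classes.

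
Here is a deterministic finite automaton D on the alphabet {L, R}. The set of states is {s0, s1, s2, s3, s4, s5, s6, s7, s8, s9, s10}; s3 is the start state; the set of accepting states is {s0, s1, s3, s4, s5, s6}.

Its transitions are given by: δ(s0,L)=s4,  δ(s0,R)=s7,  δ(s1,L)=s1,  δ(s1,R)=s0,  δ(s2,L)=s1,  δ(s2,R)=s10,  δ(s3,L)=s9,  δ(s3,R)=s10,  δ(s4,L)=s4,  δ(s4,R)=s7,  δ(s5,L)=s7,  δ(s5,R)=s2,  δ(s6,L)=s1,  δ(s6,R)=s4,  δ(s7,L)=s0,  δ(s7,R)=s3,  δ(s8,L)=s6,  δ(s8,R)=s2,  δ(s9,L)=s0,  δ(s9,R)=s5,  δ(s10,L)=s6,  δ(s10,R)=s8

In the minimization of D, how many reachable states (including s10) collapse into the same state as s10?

3

P0 = {s0,s1,s3,s4,s5,s6} | {s2,s7,s8,s9,s10}.
Refine {s0,s1,s3,s4,s5,s6} on symbol L: members go to different blocks, giving {s0,s1,s4,s6} and {s3,s5}.
Split {s0,s1,s4,s6} by δ(·,R) → {s0,s4} and {s1,s6}.
Split {s2,s7,s8,s9,s10} by δ(·,L) → {s2,s8,s10} and {s7,s9}.
The partition is now stable with 5 blocks: {s0,s4} | {s2,s8,s10} | {s3,s5} | {s1,s6} | {s7,s9}.
The equivalence class containing s10 is {s2,s8,s10}, of size 3.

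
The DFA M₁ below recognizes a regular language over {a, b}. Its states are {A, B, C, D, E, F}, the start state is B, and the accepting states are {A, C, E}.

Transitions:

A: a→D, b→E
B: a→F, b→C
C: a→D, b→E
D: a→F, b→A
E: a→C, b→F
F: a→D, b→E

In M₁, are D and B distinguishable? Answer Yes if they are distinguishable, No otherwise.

Every state is reachable, so we keep all 6.
Initial partition by acceptance: {A,C,E} | {B,D,F}.
On input a, block {A,C,E} splits into {A,C} and {E}.
Split {B,D,F} by δ(·,b) → {B,D} and {F}.
No further refinement is possible. Final partition (4 blocks): {A,C} | {B,D} | {E} | {F}.
D and B lie in the same block of the stable partition, so they are equivalent — no string distinguishes them.

No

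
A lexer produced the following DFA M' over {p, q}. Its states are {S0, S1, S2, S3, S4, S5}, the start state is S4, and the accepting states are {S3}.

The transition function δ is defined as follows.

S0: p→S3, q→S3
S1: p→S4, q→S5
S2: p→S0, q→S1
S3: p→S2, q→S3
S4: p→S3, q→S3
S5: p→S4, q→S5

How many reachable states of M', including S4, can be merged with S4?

Start with accepting vs non-accepting: {S3} | {S0,S1,S2,S4,S5}.
Split {S0,S1,S2,S4,S5} by δ(·,p) → {S1,S2,S5} and {S0,S4}.
The partition is now stable with 3 blocks: {S3} | {S1,S2,S5} | {S0,S4}.
State S4 belongs to the block {S0,S4}, which has 2 states.

2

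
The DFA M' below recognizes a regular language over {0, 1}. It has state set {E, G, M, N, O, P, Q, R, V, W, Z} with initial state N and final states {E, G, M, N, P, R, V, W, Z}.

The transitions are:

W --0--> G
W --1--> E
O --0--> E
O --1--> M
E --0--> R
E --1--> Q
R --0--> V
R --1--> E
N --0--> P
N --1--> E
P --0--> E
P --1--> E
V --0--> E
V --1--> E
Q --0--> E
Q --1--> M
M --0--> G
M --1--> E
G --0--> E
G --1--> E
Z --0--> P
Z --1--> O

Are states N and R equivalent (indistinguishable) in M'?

First remove the unreachable states {O,W,Z}; 8 states remain.
P0 = {E,G,M,N,P,R,V} | {Q}.
Split {E,G,M,N,P,R,V} by δ(·,1) → {G,M,N,P,R,V} and {E}.
Split {G,M,N,P,R,V} by δ(·,0) → {G,P,V} and {M,N,R}.
Stable partition: {G,P,V} | {Q} | {E} | {M,N,R} — 4 equivalence classes.
N and R lie in the same block of the stable partition, so they are equivalent — no string distinguishes them.

Yes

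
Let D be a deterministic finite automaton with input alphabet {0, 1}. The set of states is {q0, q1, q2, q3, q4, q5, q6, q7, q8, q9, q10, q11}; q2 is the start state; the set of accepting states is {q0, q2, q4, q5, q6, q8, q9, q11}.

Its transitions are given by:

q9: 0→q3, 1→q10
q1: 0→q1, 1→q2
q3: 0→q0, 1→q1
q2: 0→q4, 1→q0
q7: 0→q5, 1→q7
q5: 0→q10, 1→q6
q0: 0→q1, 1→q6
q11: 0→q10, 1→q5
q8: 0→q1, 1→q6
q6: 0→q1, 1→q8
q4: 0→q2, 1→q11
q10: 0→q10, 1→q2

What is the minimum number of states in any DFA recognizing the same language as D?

States {q3,q7,q9} cannot be reached from the start state, so discard them.
Initial partition by acceptance: {q0,q2,q4,q5,q6,q8,q11} | {q1,q10}.
Refine {q0,q2,q4,q5,q6,q8,q11} on symbol 0: members go to different blocks, giving {q0,q5,q6,q8,q11} and {q2,q4}.
The partition is now stable with 3 blocks: {q0,q5,q6,q8,q11} | {q1,q10} | {q2,q4}.

3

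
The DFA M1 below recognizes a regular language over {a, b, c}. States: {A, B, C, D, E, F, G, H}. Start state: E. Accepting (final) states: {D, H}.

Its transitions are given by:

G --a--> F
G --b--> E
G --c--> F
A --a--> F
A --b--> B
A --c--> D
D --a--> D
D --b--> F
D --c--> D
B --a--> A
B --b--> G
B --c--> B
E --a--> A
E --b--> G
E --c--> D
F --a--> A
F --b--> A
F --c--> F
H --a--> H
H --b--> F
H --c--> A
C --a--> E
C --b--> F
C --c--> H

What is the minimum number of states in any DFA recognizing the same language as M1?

6

Reachable states from the start: {A,B,D,E,F,G}. Unreachable: {C,H} — drop them.
P0 = {D} | {A,B,E,F,G}.
Refine {A,B,E,F,G} on symbol c: members go to different blocks, giving {B,F,G} and {A,E}.
Split {B,F,G} by δ(·,a) → {B,F} and {G}.
On input b, block {B,F} splits into {B} and {F}.
Split {A,E} by δ(·,a) → {A} and {E}.
The partition is now stable with 6 blocks: {D} | {B} | {A} | {G} | {F} | {E}.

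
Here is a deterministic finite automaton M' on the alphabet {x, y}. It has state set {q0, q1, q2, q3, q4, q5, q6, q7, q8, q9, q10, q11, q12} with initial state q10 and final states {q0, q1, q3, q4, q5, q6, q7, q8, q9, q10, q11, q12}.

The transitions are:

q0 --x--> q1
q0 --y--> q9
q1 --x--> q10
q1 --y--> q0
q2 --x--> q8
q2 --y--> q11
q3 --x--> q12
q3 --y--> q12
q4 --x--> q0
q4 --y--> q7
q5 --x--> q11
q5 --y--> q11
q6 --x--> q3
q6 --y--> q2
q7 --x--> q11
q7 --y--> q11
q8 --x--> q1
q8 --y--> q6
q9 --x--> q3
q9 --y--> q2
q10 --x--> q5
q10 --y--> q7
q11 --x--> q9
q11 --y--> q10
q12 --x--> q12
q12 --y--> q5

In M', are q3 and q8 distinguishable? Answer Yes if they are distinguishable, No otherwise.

Yes

States {q4} cannot be reached from the start state, so discard them.
P0 = {q0,q1,q3,q5,q6,q7,q8,q9,q10,q11,q12} | {q2}.
Split {q0,q1,q3,q5,q6,q7,q8,q9,q10,q11,q12} by δ(·,y) → {q0,q1,q3,q5,q7,q8,q10,q11,q12} and {q6,q9}.
Split {q0,q1,q3,q5,q7,q8,q10,q11,q12} by δ(·,x) → {q0,q1,q3,q5,q7,q8,q10,q12} and {q11}.
On input x, block {q0,q1,q3,q5,q7,q8,q10,q12} splits into {q0,q1,q3,q8,q10,q12} and {q5,q7}.
On input x, block {q0,q1,q3,q8,q10,q12} splits into {q0,q1,q3,q8,q12} and {q10}.
Split {q0,q1,q3,q8,q12} by δ(·,x) → {q0,q3,q8,q12} and {q1}.
Refine {q0,q3,q8,q12} on symbol x: members go to different blocks, giving {q0,q8} and {q3,q12}.
On input y, block {q3,q12} splits into {q3} and {q12}.
Stable partition: {q0,q8} | {q2} | {q6,q9} | {q11} | {q5,q7} | {q10} | {q1} | {q3} | {q12} — 9 equivalence classes.
q3 and q8 end up in different blocks, so they are distinguishable. For instance, the string 'yy' is accepted from only q3.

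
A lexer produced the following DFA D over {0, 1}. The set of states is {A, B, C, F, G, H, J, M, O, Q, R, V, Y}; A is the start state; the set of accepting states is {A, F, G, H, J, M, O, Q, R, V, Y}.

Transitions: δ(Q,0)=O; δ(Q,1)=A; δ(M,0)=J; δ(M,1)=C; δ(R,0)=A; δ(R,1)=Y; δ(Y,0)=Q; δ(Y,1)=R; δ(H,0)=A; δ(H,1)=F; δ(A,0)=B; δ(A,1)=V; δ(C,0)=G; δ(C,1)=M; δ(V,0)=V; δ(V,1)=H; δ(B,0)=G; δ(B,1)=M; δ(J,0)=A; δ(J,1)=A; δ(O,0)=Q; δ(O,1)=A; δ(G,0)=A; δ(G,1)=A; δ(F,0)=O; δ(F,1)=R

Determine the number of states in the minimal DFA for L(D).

8

Every state is reachable, so we keep all 13.
Initial partition by acceptance: {A,F,G,H,J,M,O,Q,R,V,Y} | {B,C}.
Refine {A,F,G,H,J,M,O,Q,R,V,Y} on symbol 0: members go to different blocks, giving {F,G,H,J,M,O,Q,R,V,Y} and {A}.
On input 0, block {F,G,H,J,M,O,Q,R,V,Y} splits into {F,M,O,Q,V,Y} and {G,H,J,R}.
On input 0, block {F,M,O,Q,V,Y} splits into {F,O,Q,V,Y} and {M}.
On input 1, block {F,O,Q,V,Y} splits into {F,V,Y} and {O,Q}.
On input 0, block {F,V,Y} splits into {F,Y} and {V}.
Refine {G,H,J,R} on symbol 1: members go to different blocks, giving {H,R} and {G,J}.
No further refinement is possible. Final partition (8 blocks): {F,Y} | {B,C} | {A} | {H,R} | {M} | {O,Q} | {V} | {G,J}.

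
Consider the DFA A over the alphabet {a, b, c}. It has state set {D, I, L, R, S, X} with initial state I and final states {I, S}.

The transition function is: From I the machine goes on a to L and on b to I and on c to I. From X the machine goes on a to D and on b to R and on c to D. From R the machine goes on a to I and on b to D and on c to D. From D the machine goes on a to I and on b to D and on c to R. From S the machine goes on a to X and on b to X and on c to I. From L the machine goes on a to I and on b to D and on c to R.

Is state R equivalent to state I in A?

States {S,X} cannot be reached from the start state, so discard them.
Initial partition by acceptance: {I} | {D,L,R}.
No further refinement is possible. Final partition (2 blocks): {I} | {D,L,R}.
R and I end up in different blocks, so they are distinguishable. For instance, the string 'ε' is accepted from only I.

No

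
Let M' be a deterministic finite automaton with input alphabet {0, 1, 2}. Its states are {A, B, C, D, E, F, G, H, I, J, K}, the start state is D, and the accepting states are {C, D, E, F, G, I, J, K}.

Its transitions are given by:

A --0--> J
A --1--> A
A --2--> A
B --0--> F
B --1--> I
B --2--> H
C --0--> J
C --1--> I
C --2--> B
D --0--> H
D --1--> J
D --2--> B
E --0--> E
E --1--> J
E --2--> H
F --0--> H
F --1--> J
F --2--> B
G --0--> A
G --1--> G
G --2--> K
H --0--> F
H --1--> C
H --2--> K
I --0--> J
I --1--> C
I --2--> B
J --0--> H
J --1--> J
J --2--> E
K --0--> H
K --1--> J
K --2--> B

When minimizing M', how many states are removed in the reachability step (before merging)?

BFS from D reaches {B, C, D, E, F, H, I, J, K}; the 2 state(s) A, G are never visited.

2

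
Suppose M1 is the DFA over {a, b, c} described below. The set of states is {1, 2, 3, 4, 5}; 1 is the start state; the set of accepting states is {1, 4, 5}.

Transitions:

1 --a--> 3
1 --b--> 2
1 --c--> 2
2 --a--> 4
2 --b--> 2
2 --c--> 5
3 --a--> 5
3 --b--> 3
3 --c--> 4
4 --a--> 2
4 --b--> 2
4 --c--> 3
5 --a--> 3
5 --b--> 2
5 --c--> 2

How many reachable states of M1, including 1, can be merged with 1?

P0 = {1,4,5} | {2,3}.
The partition is now stable with 2 blocks: {1,4,5} | {2,3}.
The equivalence class containing 1 is {1,4,5}, of size 3.

3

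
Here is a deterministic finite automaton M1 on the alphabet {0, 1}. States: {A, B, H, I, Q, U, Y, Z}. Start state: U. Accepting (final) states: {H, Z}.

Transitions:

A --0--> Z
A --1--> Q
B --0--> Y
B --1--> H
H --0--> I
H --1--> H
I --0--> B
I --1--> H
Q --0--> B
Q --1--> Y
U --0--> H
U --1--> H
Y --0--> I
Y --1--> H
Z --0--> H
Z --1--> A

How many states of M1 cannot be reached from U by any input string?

3

No path from U leads to A, Q, Z; the other 5 states are all reachable.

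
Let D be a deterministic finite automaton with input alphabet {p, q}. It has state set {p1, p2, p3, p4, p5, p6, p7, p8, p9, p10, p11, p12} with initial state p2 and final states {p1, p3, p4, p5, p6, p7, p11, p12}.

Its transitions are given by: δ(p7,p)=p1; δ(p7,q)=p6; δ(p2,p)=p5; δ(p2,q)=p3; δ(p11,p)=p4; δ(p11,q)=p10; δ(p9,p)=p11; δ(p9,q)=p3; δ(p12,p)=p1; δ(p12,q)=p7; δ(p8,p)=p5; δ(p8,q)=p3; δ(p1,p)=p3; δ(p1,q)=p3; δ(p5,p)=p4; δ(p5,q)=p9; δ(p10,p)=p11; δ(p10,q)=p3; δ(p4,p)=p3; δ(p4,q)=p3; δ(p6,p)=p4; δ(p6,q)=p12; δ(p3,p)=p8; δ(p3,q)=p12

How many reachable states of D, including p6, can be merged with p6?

3

All states are reachable from the start state.
Start with accepting vs non-accepting: {p1,p3,p4,p5,p6,p7,p11,p12} | {p2,p8,p9,p10}.
On input p, block {p1,p3,p4,p5,p6,p7,p11,p12} splits into {p1,p4,p5,p6,p7,p11,p12} and {p3}.
Refine {p1,p4,p5,p6,p7,p11,p12} on symbol p: members go to different blocks, giving {p5,p6,p7,p11,p12} and {p1,p4}.
Split {p5,p6,p7,p11,p12} by δ(·,q) → {p6,p7,p12} and {p5,p11}.
No further refinement is possible. Final partition (5 blocks): {p6,p7,p12} | {p2,p8,p9,p10} | {p3} | {p1,p4} | {p5,p11}.
State p6 belongs to the block {p6,p7,p12}, which has 3 states.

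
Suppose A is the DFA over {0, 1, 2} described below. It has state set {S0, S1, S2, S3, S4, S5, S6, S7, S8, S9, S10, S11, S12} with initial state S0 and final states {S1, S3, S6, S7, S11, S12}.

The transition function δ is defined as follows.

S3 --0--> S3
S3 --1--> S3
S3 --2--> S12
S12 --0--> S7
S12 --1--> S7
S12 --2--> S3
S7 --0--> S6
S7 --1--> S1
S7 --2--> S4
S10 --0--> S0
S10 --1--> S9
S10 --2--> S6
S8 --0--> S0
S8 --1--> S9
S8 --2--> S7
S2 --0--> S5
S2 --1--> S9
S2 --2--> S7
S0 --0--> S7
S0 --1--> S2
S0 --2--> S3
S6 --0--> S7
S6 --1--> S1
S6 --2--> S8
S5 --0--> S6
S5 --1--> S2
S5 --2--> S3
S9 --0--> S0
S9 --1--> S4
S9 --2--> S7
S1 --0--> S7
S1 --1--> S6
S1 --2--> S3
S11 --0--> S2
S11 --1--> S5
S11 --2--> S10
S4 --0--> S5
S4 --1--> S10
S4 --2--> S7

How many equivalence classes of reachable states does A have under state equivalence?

Reachable states from the start: {S0,S1,S2,S3,S4,S5,S6,S7,S8,S9,S10,S12}. Unreachable: {S11} — drop them.
Start with accepting vs non-accepting: {S1,S3,S6,S7,S12} | {S0,S2,S4,S5,S8,S9,S10}.
On input 2, block {S1,S3,S6,S7,S12} splits into {S1,S3,S12} and {S6,S7}.
On input 0, block {S1,S3,S12} splits into {S1,S12} and {S3}.
Split {S0,S2,S4,S5,S8,S9,S10} by δ(·,0) → {S2,S4,S8,S9,S10} and {S0,S5}.
The partition is now stable with 5 blocks: {S1,S12} | {S2,S4,S8,S9,S10} | {S6,S7} | {S3} | {S0,S5}.

5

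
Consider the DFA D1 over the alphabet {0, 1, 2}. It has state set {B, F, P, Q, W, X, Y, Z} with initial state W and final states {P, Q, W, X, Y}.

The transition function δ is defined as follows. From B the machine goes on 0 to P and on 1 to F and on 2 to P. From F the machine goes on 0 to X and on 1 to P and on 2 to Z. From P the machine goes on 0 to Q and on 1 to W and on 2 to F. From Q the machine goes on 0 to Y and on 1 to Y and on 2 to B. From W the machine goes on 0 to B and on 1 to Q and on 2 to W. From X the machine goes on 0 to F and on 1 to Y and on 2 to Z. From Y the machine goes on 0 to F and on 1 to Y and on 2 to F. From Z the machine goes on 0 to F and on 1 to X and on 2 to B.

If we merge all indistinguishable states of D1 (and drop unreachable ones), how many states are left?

All states are reachable from the start state.
Start with accepting vs non-accepting: {P,Q,W,X,Y} | {B,F,Z}.
Refine {P,Q,W,X,Y} on symbol 0: members go to different blocks, giving {W,X,Y} and {P,Q}.
On input 1, block {W,X,Y} splits into {X,Y} and {W}.
Refine {B,F,Z} on symbol 0: members go to different blocks, giving {Z} and {F} and {B}.
Split {X,Y} by δ(·,2) → {X} and {Y}.
Refine {P,Q} on symbol 0: members go to different blocks, giving {P} and {Q}.
Stable partition: {X} | {Z} | {P} | {W} | {F} | {B} | {Y} | {Q} — 8 equivalence classes.

8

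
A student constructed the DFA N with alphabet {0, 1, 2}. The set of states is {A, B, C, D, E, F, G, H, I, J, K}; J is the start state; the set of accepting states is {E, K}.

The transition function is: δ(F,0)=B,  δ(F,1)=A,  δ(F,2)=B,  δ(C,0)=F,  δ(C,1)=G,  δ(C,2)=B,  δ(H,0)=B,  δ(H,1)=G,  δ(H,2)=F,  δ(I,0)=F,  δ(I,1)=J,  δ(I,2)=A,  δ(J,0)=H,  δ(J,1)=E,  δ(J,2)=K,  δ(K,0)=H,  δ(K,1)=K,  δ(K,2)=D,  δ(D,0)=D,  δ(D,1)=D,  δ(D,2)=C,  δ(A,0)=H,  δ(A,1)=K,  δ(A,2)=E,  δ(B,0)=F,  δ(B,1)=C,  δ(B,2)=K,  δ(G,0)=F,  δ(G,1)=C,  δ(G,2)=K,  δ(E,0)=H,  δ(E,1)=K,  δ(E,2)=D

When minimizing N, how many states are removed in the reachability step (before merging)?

1

BFS from J reaches {A, B, C, D, E, F, G, H, J, K}; the 1 state(s) I are never visited.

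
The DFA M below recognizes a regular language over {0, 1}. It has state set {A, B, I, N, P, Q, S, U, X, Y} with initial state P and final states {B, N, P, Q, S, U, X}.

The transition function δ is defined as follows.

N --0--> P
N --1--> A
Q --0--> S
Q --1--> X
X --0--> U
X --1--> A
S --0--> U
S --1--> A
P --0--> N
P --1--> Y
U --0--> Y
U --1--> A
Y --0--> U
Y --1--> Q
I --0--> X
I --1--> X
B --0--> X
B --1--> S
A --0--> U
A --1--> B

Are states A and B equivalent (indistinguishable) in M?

No

Reachable states from the start: {A,B,N,P,Q,S,U,X,Y}. Unreachable: {I} — drop them.
Initial partition by acceptance: {B,N,P,Q,S,U,X} | {A,Y}.
Split {B,N,P,Q,S,U,X} by δ(·,0) → {B,N,P,Q,S,X} and {U}.
Refine {B,N,P,Q,S,X} on symbol 0: members go to different blocks, giving {B,N,P,Q} and {S,X}.
Split {B,N,P,Q} by δ(·,0) → {B,Q} and {N,P}.
No further refinement is possible. Final partition (5 blocks): {B,Q} | {A,Y} | {U} | {S,X} | {N,P}.
A and B end up in different blocks, so they are distinguishable. For instance, the string 'ε' is accepted from only B.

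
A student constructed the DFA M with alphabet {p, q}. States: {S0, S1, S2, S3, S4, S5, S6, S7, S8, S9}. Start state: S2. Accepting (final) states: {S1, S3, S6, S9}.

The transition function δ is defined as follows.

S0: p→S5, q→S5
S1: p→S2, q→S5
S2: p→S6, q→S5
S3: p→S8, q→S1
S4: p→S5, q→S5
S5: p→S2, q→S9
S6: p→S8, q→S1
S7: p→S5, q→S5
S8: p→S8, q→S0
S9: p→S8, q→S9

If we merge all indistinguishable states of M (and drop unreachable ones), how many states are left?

States {S3,S4,S7} cannot be reached from the start state, so discard them.
Start with accepting vs non-accepting: {S1,S6,S9} | {S0,S2,S5,S8}.
Refine {S1,S6,S9} on symbol q: members go to different blocks, giving {S6,S9} and {S1}.
Refine {S6,S9} on symbol q: members go to different blocks, giving {S6} and {S9}.
Split {S0,S2,S5,S8} by δ(·,p) → {S0,S5,S8} and {S2}.
Split {S0,S5,S8} by δ(·,p) → {S0,S8} and {S5}.
Split {S0,S8} by δ(·,p) → {S0} and {S8}.
The partition is now stable with 7 blocks: {S6} | {S0} | {S1} | {S9} | {S2} | {S5} | {S8}.

7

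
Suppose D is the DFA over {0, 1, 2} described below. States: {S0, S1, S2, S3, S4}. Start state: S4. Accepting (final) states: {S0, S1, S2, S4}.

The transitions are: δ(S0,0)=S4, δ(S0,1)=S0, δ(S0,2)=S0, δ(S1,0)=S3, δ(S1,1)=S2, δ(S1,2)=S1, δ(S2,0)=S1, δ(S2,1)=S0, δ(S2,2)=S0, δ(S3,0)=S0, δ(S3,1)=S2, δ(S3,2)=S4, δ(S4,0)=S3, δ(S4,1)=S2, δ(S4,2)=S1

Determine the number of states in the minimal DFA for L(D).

3

Initial partition by acceptance: {S0,S1,S2,S4} | {S3}.
Refine {S0,S1,S2,S4} on symbol 0: members go to different blocks, giving {S0,S2} and {S1,S4}.
No further refinement is possible. Final partition (3 blocks): {S0,S2} | {S3} | {S1,S4}.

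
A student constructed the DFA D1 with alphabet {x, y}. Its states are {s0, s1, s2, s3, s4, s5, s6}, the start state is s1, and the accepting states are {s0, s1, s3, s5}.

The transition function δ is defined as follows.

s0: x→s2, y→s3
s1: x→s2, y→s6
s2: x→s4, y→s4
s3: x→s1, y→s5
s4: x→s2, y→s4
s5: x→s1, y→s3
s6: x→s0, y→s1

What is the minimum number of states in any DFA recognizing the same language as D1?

P0 = {s0,s1,s3,s5} | {s2,s4,s6}.
On input x, block {s0,s1,s3,s5} splits into {s0,s1} and {s3,s5}.
Refine {s0,s1} on symbol y: members go to different blocks, giving {s0} and {s1}.
On input x, block {s2,s4,s6} splits into {s2,s4} and {s6}.
The partition is now stable with 5 blocks: {s0} | {s2,s4} | {s3,s5} | {s1} | {s6}.

5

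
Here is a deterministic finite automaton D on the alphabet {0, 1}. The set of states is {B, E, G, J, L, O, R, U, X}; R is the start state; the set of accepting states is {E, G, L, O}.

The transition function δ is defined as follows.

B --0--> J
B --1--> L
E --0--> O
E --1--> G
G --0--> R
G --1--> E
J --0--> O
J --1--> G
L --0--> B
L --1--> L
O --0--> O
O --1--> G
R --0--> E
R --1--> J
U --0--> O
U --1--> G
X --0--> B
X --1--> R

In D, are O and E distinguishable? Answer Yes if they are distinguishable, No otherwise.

No

First remove the unreachable states {B,L,U,X}; 5 states remain.
Start with accepting vs non-accepting: {E,G,O} | {J,R}.
Split {E,G,O} by δ(·,0) → {E,O} and {G}.
Refine {J,R} on symbol 1: members go to different blocks, giving {J} and {R}.
Stable partition: {E,O} | {J} | {G} | {R} — 4 equivalence classes.
O and E lie in the same block of the stable partition, so they are equivalent — no string distinguishes them.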